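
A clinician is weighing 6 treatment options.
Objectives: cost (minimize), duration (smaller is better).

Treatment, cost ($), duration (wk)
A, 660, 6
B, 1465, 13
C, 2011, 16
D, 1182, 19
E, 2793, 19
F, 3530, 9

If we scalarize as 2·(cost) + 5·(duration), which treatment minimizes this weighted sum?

A: 2·660 + 5·6 = 1350
B: 2·1465 + 5·13 = 2995
C: 2·2011 + 5·16 = 4102
D: 2·1182 + 5·19 = 2459
E: 2·2793 + 5·19 = 5681
F: 2·3530 + 5·9 = 7105
Lowest: A at 1350.

A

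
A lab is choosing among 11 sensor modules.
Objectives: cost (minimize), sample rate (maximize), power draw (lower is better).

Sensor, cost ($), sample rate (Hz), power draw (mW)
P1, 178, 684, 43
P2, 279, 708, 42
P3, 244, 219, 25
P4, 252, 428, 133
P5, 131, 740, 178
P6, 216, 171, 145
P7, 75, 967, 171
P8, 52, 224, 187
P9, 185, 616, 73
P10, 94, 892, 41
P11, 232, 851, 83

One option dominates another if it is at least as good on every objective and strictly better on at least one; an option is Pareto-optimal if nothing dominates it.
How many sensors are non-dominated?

4

P1: dominated by P10 (cost 94≤178, sample rate 892≥684, power draw 41≤43).
P2: dominated by P10 (cost 94≤279, sample rate 892≥708, power draw 41≤42).
P3: not dominated (best power draw).
P4: dominated by P1 (cost 178≤252, sample rate 684≥428, power draw 43≤133).
P5: dominated by P7 (cost 75≤131, sample rate 967≥740, power draw 171≤178).
P6: dominated by P1 (cost 178≤216, sample rate 684≥171, power draw 43≤145).
P7: not dominated (best sample rate).
P8: not dominated (best cost).
P9: dominated by P1 (cost 178≤185, sample rate 684≥616, power draw 43≤73).
P10: not dominated.
P11: dominated by P10 (cost 94≤232, sample rate 892≥851, power draw 41≤83).
Pareto-optimal: P3, P7, P8, P10 → 4.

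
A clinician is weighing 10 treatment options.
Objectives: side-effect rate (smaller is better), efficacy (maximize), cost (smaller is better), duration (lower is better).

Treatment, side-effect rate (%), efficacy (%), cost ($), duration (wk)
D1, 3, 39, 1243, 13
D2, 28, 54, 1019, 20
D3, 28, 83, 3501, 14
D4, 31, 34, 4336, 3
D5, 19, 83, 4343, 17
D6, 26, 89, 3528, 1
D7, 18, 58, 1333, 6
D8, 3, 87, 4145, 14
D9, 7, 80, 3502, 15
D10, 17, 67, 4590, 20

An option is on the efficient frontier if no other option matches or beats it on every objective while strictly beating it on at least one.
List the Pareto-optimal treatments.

D1, D2, D3, D6, D7, D8, D9

D1: not dominated.
D2: not dominated (best cost).
D3: not dominated.
D4: dominated by D6 (side-effect rate 26≤31, efficacy 89≥34, cost 3528≤4336, duration 1≤3).
D5: dominated by D8 (side-effect rate 3≤19, efficacy 87≥83, cost 4145≤4343, duration 14≤17).
D6: not dominated (best efficacy).
D7: not dominated.
D8: not dominated.
D9: not dominated.
D10: dominated by D8 (side-effect rate 3≤17, efficacy 87≥67, cost 4145≤4590, duration 14≤20).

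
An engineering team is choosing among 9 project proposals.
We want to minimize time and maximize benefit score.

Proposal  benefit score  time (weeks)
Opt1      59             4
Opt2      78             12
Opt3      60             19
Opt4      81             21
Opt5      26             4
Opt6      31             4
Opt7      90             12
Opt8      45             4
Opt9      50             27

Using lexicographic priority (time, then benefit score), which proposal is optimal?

First minimize time: best is 4, kept {Opt1, Opt5, Opt6, Opt8}.
Then maximize benefit score: best is 59, kept {Opt1}.

Opt1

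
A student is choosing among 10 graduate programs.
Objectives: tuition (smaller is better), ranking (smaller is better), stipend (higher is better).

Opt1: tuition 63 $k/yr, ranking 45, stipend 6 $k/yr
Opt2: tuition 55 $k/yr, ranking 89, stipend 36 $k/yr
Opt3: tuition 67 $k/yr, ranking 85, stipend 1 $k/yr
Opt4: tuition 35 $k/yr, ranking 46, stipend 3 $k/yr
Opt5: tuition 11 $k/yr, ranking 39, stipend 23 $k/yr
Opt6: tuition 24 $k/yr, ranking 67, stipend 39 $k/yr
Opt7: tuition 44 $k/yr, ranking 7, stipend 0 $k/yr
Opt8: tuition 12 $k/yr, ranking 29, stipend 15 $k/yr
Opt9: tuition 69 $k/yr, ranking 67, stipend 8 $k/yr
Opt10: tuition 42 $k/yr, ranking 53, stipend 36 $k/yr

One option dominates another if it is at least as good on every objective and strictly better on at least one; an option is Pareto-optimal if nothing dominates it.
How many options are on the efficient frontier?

5

Opt1: dominated by Opt5 (tuition 11≤63, ranking 39≤45, stipend 23≥6).
Opt2: dominated by Opt6 (tuition 24≤55, ranking 67≤89, stipend 39≥36).
Opt3: dominated by Opt1 (tuition 63≤67, ranking 45≤85, stipend 6≥1).
Opt4: dominated by Opt5 (tuition 11≤35, ranking 39≤46, stipend 23≥3).
Opt5: not dominated (best tuition).
Opt6: not dominated (best stipend).
Opt7: not dominated (best ranking).
Opt8: not dominated.
Opt9: dominated by Opt5 (tuition 11≤69, ranking 39≤67, stipend 23≥8).
Opt10: not dominated.
Pareto-optimal: Opt5, Opt6, Opt7, Opt8, Opt10 → 5.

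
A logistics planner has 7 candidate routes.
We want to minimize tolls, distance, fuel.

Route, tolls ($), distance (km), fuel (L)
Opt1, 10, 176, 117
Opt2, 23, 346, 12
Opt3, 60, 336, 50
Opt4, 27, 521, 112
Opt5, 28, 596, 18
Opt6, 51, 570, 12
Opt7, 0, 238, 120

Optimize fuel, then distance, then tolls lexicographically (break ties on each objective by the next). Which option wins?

Opt2

First minimize fuel: best is 12, kept {Opt2, Opt6}.
Then minimize distance: best is 346, kept {Opt2}.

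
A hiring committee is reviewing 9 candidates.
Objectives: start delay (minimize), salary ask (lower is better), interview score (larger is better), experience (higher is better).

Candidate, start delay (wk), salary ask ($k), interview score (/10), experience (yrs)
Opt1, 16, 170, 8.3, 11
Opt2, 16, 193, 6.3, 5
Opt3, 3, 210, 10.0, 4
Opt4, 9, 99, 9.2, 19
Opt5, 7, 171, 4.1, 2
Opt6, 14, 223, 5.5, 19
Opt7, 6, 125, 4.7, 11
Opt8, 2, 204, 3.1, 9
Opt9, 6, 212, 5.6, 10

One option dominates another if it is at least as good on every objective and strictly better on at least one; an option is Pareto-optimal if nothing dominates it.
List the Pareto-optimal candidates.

Opt3, Opt4, Opt7, Opt8, Opt9

Opt1: dominated by Opt4 (start delay 9≤16, salary ask 99≤170, interview score 9.2≥8.3, experience 19≥11).
Opt2: dominated by Opt1 (start delay 16≤16, salary ask 170≤193, interview score 8.3≥6.3, experience 11≥5).
Opt3: not dominated (best interview score).
Opt4: not dominated (best salary ask).
Opt5: dominated by Opt7 (start delay 6≤7, salary ask 125≤171, interview score 4.7≥4.1, experience 11≥2).
Opt6: dominated by Opt4 (start delay 9≤14, salary ask 99≤223, interview score 9.2≥5.5, experience 19≥19).
Opt7: not dominated.
Opt8: not dominated (best start delay).
Opt9: not dominated.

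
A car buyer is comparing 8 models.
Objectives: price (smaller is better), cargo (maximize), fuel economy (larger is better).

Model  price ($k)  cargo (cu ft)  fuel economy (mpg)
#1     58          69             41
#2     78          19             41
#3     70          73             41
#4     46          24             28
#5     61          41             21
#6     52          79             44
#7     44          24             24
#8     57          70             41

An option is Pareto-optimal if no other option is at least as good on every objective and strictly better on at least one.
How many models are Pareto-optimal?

3

#1: dominated by #6 (price 52≤58, cargo 79≥69, fuel economy 44≥41).
#2: dominated by #1 (price 58≤78, cargo 69≥19, fuel economy 41≥41).
#3: dominated by #6 (price 52≤70, cargo 79≥73, fuel economy 44≥41).
#4: not dominated.
#5: dominated by #1 (price 58≤61, cargo 69≥41, fuel economy 41≥21).
#6: not dominated (best cargo).
#7: not dominated (best price).
#8: dominated by #6 (price 52≤57, cargo 79≥70, fuel economy 44≥41).
Pareto-optimal: #4, #6, #7 → 3.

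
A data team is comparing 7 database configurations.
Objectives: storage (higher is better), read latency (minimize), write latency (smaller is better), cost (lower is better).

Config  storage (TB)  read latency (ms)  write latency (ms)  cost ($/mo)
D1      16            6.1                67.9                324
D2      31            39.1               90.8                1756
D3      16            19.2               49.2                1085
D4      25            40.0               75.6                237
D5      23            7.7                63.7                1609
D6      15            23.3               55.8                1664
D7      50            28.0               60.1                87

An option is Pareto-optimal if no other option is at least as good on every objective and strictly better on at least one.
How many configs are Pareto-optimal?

D1: not dominated (best read latency).
D2: dominated by D7 (storage 50≥31, read latency 28.0≤39.1, write latency 60.1≤90.8, cost 87≤1756).
D3: not dominated (best write latency).
D4: dominated by D7 (storage 50≥25, read latency 28.0≤40.0, write latency 60.1≤75.6, cost 87≤237).
D5: not dominated.
D6: dominated by D3 (storage 16≥15, read latency 19.2≤23.3, write latency 49.2≤55.8, cost 1085≤1664).
D7: not dominated (best storage).
Pareto-optimal: D1, D3, D5, D7 → 4.

4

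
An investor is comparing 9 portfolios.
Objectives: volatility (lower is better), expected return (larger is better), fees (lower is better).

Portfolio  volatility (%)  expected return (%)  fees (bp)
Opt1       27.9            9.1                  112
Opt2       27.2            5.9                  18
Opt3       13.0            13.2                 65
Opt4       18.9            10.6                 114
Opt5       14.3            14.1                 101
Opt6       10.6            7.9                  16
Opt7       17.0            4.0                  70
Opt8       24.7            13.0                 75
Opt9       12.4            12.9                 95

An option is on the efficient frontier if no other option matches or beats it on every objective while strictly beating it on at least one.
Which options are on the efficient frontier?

Opt3, Opt5, Opt6, Opt9

Opt1: dominated by Opt3 (volatility 13.0≤27.9, expected return 13.2≥9.1, fees 65≤112).
Opt2: dominated by Opt6 (volatility 10.6≤27.2, expected return 7.9≥5.9, fees 16≤18).
Opt3: not dominated.
Opt4: dominated by Opt3 (volatility 13.0≤18.9, expected return 13.2≥10.6, fees 65≤114).
Opt5: not dominated (best expected return).
Opt6: not dominated (best volatility).
Opt7: dominated by Opt3 (volatility 13.0≤17.0, expected return 13.2≥4.0, fees 65≤70).
Opt8: dominated by Opt3 (volatility 13.0≤24.7, expected return 13.2≥13.0, fees 65≤75).
Opt9: not dominated.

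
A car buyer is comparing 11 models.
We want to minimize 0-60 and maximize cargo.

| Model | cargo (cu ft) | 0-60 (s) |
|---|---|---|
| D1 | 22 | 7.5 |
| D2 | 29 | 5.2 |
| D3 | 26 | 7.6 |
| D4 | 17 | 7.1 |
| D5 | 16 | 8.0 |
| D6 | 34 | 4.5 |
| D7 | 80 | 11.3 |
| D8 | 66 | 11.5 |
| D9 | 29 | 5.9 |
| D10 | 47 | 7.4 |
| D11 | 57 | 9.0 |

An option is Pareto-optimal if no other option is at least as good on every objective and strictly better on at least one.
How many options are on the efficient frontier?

4

D1: dominated by D2 (cargo 29≥22, 0-60 5.2≤7.5).
D2: dominated by D6 (cargo 34≥29, 0-60 4.5≤5.2).
D3: dominated by D2 (cargo 29≥26, 0-60 5.2≤7.6).
D4: dominated by D2 (cargo 29≥17, 0-60 5.2≤7.1).
D5: dominated by D1 (cargo 22≥16, 0-60 7.5≤8.0).
D6: not dominated (best 0-60).
D7: not dominated (best cargo).
D8: dominated by D7 (cargo 80≥66, 0-60 11.3≤11.5).
D9: dominated by D2 (cargo 29≥29, 0-60 5.2≤5.9).
D10: not dominated.
D11: not dominated.
Pareto-optimal: D6, D7, D10, D11 → 4.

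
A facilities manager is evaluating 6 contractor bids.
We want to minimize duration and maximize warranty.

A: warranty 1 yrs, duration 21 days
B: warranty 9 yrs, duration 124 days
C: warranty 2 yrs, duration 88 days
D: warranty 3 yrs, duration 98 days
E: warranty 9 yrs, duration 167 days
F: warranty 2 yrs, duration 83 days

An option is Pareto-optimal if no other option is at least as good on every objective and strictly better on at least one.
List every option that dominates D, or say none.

none

A: worse on warranty (1 vs 3).
B: worse on duration (124 vs 98).
C: worse on warranty (2 vs 3).
E: worse on duration (167 vs 98).
F: worse on warranty (2 vs 3).
No option dominates D.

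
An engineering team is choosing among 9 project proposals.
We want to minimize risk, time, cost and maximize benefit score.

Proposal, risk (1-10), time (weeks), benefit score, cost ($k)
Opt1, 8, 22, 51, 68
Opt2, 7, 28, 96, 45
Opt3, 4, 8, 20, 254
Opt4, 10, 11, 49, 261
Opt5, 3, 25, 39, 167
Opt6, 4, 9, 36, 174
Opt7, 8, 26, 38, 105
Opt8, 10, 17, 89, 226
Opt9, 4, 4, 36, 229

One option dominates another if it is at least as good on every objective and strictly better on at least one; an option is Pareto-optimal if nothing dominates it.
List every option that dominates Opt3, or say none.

Opt9

Opt9: risk 4≤4, time 4≤8, benefit score 36≥20, cost 229≤254 — dominates Opt3.
Others (Opt1, Opt2, Opt4, Opt5, Opt6, Opt7, Opt8) are each worse than Opt3 on at least one objective.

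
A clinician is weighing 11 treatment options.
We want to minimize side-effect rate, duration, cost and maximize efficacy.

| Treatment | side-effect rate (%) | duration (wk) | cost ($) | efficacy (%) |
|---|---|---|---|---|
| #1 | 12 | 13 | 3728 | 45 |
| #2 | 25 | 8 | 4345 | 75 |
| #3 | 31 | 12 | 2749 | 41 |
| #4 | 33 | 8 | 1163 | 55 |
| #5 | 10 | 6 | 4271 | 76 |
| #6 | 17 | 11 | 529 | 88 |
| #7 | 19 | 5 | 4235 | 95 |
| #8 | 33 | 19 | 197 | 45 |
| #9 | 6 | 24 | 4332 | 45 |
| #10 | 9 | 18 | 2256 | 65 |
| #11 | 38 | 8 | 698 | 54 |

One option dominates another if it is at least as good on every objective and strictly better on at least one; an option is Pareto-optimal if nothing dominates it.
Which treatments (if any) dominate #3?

#6: side-effect rate 17≤31, duration 11≤12, cost 529≤2749, efficacy 88≥41 — dominates #3.
Others (#1, #2, #4, #5, #7, #8, #9, #10, #11) are each worse than #3 on at least one objective.

#6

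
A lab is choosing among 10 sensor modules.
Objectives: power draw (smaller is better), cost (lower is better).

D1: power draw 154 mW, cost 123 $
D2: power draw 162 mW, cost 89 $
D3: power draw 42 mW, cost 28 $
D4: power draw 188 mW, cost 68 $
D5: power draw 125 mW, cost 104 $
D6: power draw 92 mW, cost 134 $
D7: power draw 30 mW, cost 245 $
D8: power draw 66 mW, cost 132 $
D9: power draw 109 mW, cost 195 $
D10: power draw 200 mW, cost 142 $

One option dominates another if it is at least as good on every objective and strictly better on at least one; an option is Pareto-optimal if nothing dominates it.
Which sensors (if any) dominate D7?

none

D1: worse on power draw (154 vs 30).
D2: worse on power draw (162 vs 30).
D3: worse on power draw (42 vs 30).
D4: worse on power draw (188 vs 30).
D5: worse on power draw (125 vs 30).
D6: worse on power draw (92 vs 30).
D8: worse on power draw (66 vs 30).
D9: worse on power draw (109 vs 30).
D10: worse on power draw (200 vs 30).
No option dominates D7.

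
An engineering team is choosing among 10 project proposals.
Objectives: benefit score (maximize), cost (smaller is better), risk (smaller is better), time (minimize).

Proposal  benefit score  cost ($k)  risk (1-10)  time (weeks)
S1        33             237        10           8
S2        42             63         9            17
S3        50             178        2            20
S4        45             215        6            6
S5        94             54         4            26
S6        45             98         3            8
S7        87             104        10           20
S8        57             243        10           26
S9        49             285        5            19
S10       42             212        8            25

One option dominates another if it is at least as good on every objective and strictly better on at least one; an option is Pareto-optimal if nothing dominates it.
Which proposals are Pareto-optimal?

S1: dominated by S4 (benefit score 45≥33, cost 215≤237, risk 6≤10, time 6≤8).
S2: not dominated.
S3: not dominated (best risk).
S4: not dominated (best time).
S5: not dominated (best benefit score).
S6: not dominated.
S7: not dominated.
S8: dominated by S5 (benefit score 94≥57, cost 54≤243, risk 4≤10, time 26≤26).
S9: not dominated.
S10: dominated by S3 (benefit score 50≥42, cost 178≤212, risk 2≤8, time 20≤25).

S2, S3, S4, S5, S6, S7, S9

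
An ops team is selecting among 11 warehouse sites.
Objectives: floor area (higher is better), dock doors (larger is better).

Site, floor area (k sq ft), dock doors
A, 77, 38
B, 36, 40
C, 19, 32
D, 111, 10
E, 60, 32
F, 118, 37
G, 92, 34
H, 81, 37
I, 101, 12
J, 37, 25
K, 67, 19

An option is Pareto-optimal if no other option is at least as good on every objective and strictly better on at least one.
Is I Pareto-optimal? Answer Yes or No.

F vs I: floor area 118≥101, dock doors 37≥12 — F is at least as good on every objective and strictly better on at least one, so F dominates I.

No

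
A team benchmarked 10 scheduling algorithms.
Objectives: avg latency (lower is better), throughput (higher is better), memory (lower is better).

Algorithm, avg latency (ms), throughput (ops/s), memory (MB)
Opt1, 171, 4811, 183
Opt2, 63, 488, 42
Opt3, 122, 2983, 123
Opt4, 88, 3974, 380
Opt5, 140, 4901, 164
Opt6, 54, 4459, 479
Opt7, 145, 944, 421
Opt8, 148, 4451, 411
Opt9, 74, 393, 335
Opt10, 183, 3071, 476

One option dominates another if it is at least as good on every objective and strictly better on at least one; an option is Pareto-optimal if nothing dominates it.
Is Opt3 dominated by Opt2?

Opt2 vs Opt3: Opt2 is worse on throughput (488 vs 2983), so it does not dominate Opt3.

No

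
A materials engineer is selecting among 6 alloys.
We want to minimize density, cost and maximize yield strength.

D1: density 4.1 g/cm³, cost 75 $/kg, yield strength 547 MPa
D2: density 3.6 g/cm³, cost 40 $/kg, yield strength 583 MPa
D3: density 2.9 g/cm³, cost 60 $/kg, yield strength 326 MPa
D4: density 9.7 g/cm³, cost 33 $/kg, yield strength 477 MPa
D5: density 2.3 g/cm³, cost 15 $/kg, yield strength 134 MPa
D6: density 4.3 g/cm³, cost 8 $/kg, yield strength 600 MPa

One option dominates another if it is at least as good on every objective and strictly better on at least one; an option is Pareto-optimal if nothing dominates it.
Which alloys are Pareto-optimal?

D1: dominated by D2 (density 3.6≤4.1, cost 40≤75, yield strength 583≥547).
D2: not dominated.
D3: not dominated.
D4: dominated by D6 (density 4.3≤9.7, cost 8≤33, yield strength 600≥477).
D5: not dominated (best density).
D6: not dominated (best cost).

D2, D3, D5, D6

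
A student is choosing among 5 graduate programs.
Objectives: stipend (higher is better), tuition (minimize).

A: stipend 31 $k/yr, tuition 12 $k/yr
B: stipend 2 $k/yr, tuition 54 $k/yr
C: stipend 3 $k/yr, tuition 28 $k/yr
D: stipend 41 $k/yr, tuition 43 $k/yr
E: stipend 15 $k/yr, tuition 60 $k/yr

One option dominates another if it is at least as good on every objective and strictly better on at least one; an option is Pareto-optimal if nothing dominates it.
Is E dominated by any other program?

A vs E: stipend 31≥15, tuition 12≤60 — A is at least as good on every objective and strictly better on at least one, so A dominates E.

Yes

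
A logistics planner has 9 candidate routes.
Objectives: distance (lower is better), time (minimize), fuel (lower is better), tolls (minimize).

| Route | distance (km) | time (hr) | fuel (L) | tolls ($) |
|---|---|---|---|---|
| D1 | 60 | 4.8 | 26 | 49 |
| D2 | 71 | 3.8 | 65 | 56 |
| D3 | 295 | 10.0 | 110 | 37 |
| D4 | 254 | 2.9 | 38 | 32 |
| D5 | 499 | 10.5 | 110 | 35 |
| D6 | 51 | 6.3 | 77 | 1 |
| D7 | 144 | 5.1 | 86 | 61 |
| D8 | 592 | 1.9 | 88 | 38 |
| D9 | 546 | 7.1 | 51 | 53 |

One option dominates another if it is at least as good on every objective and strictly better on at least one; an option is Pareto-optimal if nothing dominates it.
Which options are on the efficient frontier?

D1: not dominated (best fuel).
D2: not dominated.
D3: dominated by D4 (distance 254≤295, time 2.9≤10.0, fuel 38≤110, tolls 32≤37).
D4: not dominated.
D5: dominated by D4 (distance 254≤499, time 2.9≤10.5, fuel 38≤110, tolls 32≤35).
D6: not dominated (best distance).
D7: dominated by D1 (distance 60≤144, time 4.8≤5.1, fuel 26≤86, tolls 49≤61).
D8: not dominated (best time).
D9: dominated by D1 (distance 60≤546, time 4.8≤7.1, fuel 26≤51, tolls 49≤53).

D1, D2, D4, D6, D8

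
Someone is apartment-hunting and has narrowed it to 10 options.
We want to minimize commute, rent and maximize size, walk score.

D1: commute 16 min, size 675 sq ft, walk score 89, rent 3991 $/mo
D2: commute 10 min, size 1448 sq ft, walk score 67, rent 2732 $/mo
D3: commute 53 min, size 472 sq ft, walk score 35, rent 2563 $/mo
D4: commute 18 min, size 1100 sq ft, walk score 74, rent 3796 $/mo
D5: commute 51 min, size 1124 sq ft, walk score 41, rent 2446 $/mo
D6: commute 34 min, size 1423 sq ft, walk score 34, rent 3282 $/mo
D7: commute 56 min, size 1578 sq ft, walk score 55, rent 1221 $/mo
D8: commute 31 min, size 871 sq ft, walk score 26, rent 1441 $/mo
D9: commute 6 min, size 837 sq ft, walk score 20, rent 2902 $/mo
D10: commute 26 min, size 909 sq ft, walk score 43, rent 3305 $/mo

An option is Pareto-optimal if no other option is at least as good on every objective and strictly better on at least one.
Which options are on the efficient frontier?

D1: not dominated (best walk score).
D2: not dominated.
D3: dominated by D5 (commute 51≤53, size 1124≥472, walk score 41≥35, rent 2446≤2563).
D4: not dominated.
D5: not dominated.
D6: dominated by D2 (commute 10≤34, size 1448≥1423, walk score 67≥34, rent 2732≤3282).
D7: not dominated (best size).
D8: not dominated.
D9: not dominated (best commute).
D10: dominated by D2 (commute 10≤26, size 1448≥909, walk score 67≥43, rent 2732≤3305).

D1, D2, D4, D5, D7, D8, D9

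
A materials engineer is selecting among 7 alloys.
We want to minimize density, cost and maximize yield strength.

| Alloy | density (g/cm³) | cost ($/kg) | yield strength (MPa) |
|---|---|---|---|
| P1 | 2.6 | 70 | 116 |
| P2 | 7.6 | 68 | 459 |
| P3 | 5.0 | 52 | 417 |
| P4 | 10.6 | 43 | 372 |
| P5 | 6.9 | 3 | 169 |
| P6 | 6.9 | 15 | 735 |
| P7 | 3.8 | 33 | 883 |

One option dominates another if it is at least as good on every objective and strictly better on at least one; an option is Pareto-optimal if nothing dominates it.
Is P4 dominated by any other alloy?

Yes

P6 vs P4: density 6.9≤10.6, cost 15≤43, yield strength 735≥372 — P6 is at least as good on every objective and strictly better on at least one, so P6 dominates P4.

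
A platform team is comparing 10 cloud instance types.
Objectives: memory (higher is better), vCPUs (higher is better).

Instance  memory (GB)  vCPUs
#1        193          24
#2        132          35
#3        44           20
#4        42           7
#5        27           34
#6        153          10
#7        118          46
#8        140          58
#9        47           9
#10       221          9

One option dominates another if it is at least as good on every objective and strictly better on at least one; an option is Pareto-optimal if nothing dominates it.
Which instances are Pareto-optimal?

#1, #8, #10

#1: not dominated.
#2: dominated by #8 (memory 140≥132, vCPUs 58≥35).
#3: dominated by #1 (memory 193≥44, vCPUs 24≥20).
#4: dominated by #1 (memory 193≥42, vCPUs 24≥7).
#5: dominated by #2 (memory 132≥27, vCPUs 35≥34).
#6: dominated by #1 (memory 193≥153, vCPUs 24≥10).
#7: dominated by #8 (memory 140≥118, vCPUs 58≥46).
#8: not dominated (best vCPUs).
#9: dominated by #1 (memory 193≥47, vCPUs 24≥9).
#10: not dominated (best memory).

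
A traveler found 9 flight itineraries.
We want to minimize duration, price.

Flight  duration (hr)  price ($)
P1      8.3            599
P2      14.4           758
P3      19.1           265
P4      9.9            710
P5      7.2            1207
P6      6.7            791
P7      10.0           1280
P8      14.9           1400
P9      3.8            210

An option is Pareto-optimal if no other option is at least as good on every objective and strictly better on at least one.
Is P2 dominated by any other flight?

P1 vs P2: duration 8.3≤14.4, price 599≤758 — P1 is at least as good on every objective and strictly better on at least one, so P1 dominates P2.

Yes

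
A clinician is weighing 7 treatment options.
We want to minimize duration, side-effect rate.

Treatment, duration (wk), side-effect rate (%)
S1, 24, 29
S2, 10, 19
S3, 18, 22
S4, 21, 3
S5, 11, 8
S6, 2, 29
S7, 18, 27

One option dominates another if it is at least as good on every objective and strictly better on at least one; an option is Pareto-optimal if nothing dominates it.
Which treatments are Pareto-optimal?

S2, S4, S5, S6

S1: dominated by S2 (duration 10≤24, side-effect rate 19≤29).
S2: not dominated.
S3: dominated by S2 (duration 10≤18, side-effect rate 19≤22).
S4: not dominated (best side-effect rate).
S5: not dominated.
S6: not dominated (best duration).
S7: dominated by S2 (duration 10≤18, side-effect rate 19≤27).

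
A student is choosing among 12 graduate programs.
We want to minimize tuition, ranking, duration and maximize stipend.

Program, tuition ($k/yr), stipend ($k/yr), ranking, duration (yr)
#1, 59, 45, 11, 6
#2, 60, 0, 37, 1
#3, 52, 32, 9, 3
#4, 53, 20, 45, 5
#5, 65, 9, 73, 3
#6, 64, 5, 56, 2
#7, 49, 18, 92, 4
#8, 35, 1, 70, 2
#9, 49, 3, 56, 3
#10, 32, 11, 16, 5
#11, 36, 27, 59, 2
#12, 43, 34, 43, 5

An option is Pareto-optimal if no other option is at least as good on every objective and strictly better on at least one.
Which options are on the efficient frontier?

#1, #2, #3, #6, #8, #9, #10, #11, #12

#1: not dominated (best stipend).
#2: not dominated (best duration).
#3: not dominated (best ranking).
#4: dominated by #3 (tuition 52≤53, stipend 32≥20, ranking 9≤45, duration 3≤5).
#5: dominated by #3 (tuition 52≤65, stipend 32≥9, ranking 9≤73, duration 3≤3).
#6: not dominated.
#7: dominated by #11 (tuition 36≤49, stipend 27≥18, ranking 59≤92, duration 2≤4).
#8: not dominated.
#9: not dominated.
#10: not dominated (best tuition).
#11: not dominated.
#12: not dominated.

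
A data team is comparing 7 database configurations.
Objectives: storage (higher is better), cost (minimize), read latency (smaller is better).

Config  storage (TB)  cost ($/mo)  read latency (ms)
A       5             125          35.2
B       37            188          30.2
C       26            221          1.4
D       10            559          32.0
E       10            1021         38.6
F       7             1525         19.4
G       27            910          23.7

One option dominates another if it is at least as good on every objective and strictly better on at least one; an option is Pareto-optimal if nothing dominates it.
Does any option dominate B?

A: worse on storage (5 vs 37).
C: worse on storage (26 vs 37).
D: worse on storage (10 vs 37).
E: worse on storage (10 vs 37).
F: worse on storage (7 vs 37).
G: worse on storage (27 vs 37).
No option is at least as good as B on every objective and strictly better on one.

No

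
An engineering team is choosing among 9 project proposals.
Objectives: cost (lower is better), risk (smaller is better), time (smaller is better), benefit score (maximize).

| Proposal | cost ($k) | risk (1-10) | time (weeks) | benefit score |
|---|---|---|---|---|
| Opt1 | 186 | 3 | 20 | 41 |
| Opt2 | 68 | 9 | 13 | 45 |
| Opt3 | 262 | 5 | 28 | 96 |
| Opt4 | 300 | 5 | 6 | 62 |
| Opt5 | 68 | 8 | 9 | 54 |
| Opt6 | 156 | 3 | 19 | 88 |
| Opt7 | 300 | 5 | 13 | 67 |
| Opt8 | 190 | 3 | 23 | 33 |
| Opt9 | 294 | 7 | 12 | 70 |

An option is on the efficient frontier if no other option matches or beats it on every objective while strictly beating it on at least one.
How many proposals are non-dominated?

Opt1: dominated by Opt6 (cost 156≤186, risk 3≤3, time 19≤20, benefit score 88≥41).
Opt2: dominated by Opt5 (cost 68≤68, risk 8≤9, time 9≤13, benefit score 54≥45).
Opt3: not dominated (best benefit score).
Opt4: not dominated (best time).
Opt5: not dominated.
Opt6: not dominated.
Opt7: not dominated.
Opt8: dominated by Opt1 (cost 186≤190, risk 3≤3, time 20≤23, benefit score 41≥33).
Opt9: not dominated.
Pareto-optimal: Opt3, Opt4, Opt5, Opt6, Opt7, Opt9 → 6.

6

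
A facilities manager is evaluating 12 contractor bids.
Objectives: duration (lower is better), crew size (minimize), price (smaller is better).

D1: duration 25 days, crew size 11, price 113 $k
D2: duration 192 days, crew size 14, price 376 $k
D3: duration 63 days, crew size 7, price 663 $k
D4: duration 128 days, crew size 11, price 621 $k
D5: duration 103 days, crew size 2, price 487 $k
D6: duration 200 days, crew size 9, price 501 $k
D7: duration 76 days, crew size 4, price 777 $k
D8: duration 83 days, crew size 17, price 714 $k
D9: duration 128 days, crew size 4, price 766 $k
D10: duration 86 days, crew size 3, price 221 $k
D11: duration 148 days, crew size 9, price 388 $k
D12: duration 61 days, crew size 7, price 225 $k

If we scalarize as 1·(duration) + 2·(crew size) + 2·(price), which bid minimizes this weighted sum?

D1: 1·25 + 2·11 + 2·113 = 273
D2: 1·192 + 2·14 + 2·376 = 972
D3: 1·63 + 2·7 + 2·663 = 1403
D4: 1·128 + 2·11 + 2·621 = 1392
D5: 1·103 + 2·2 + 2·487 = 1081
D6: 1·200 + 2·9 + 2·501 = 1220
D7: 1·76 + 2·4 + 2·777 = 1638
D8: 1·83 + 2·17 + 2·714 = 1545
D9: 1·128 + 2·4 + 2·766 = 1668
D10: 1·86 + 2·3 + 2·221 = 534
D11: 1·148 + 2·9 + 2·388 = 942
D12: 1·61 + 2·7 + 2·225 = 525
Lowest: D1 at 273.

D1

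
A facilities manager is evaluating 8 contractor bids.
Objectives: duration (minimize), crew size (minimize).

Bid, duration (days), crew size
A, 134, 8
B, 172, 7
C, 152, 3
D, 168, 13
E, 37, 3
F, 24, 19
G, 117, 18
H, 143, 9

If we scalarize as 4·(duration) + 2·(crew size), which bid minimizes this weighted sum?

A: 4·134 + 2·8 = 552
B: 4·172 + 2·7 = 702
C: 4·152 + 2·3 = 614
D: 4·168 + 2·13 = 698
E: 4·37 + 2·3 = 154
F: 4·24 + 2·19 = 134
G: 4·117 + 2·18 = 504
H: 4·143 + 2·9 = 590
Lowest: F at 134.

F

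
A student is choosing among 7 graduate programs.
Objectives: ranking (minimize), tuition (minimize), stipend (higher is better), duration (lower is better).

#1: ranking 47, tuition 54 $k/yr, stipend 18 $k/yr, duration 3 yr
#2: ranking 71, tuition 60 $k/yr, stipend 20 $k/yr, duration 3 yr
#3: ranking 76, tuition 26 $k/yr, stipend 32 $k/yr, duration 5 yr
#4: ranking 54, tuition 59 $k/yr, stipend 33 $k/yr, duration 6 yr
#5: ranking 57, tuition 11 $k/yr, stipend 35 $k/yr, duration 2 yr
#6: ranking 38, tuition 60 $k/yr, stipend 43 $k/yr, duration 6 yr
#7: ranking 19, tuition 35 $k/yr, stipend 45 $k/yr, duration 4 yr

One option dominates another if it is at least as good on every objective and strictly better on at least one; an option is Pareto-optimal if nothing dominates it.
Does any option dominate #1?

#2: worse on ranking (71 vs 47).
#3: worse on ranking (76 vs 47).
#4: worse on ranking (54 vs 47).
#5: worse on ranking (57 vs 47).
#6: worse on tuition (60 vs 54).
#7: worse on duration (4 vs 3).
No option is at least as good as #1 on every objective and strictly better on one.

No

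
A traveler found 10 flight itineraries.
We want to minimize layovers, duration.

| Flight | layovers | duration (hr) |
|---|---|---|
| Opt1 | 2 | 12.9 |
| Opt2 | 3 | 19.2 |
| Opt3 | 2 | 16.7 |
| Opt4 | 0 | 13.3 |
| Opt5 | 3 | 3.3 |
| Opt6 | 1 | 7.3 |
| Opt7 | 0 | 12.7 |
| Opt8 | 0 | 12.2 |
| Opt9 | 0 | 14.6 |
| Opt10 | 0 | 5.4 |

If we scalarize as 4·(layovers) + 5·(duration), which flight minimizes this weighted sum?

Opt10

Opt1: 4·2 + 5·12.9 = 72.5
Opt2: 4·3 + 5·19.2 = 108.0
Opt3: 4·2 + 5·16.7 = 91.5
Opt4: 4·0 + 5·13.3 = 66.5
Opt5: 4·3 + 5·3.3 = 28.5
Opt6: 4·1 + 5·7.3 = 40.5
Opt7: 4·0 + 5·12.7 = 63.5
Opt8: 4·0 + 5·12.2 = 61.0
Opt9: 4·0 + 5·14.6 = 73.0
Opt10: 4·0 + 5·5.4 = 27.0
Lowest: Opt10 at 27.0.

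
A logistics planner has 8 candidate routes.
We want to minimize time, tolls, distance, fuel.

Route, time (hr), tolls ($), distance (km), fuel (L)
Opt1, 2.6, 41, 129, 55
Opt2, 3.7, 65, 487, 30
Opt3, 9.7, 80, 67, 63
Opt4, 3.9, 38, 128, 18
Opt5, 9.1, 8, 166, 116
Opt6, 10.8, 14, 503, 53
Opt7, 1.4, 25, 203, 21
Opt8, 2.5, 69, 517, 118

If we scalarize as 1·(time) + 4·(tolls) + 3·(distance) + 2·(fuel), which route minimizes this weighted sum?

Opt1: 1·2.6 + 4·41 + 3·129 + 2·55 = 663.6
Opt2: 1·3.7 + 4·65 + 3·487 + 2·30 = 1784.7
Opt3: 1·9.7 + 4·80 + 3·67 + 2·63 = 656.7
Opt4: 1·3.9 + 4·38 + 3·128 + 2·18 = 575.9
Opt5: 1·9.1 + 4·8 + 3·166 + 2·116 = 771.1
Opt6: 1·10.8 + 4·14 + 3·503 + 2·53 = 1681.8
Opt7: 1·1.4 + 4·25 + 3·203 + 2·21 = 752.4
Opt8: 1·2.5 + 4·69 + 3·517 + 2·118 = 2065.5
Lowest: Opt4 at 575.9.

Opt4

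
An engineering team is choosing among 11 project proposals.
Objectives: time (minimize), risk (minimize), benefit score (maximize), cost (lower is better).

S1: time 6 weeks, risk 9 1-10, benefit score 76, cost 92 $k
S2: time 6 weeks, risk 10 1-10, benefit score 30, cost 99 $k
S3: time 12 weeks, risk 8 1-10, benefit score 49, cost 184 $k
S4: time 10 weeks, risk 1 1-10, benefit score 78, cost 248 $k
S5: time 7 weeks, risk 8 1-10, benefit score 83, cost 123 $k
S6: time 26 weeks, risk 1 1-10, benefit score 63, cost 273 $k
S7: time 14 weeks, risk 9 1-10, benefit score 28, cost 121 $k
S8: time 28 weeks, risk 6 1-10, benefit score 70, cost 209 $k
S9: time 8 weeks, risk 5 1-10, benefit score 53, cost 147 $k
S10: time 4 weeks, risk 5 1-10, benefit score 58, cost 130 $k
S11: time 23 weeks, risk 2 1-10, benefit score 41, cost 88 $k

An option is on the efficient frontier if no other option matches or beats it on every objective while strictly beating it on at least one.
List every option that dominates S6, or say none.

S4: time 10≤26, risk 1≤1, benefit score 78≥63, cost 248≤273 — dominates S6.
Others (S1, S2, S3, S5, S7, S8, S9, S10, S11) are each worse than S6 on at least one objective.

S4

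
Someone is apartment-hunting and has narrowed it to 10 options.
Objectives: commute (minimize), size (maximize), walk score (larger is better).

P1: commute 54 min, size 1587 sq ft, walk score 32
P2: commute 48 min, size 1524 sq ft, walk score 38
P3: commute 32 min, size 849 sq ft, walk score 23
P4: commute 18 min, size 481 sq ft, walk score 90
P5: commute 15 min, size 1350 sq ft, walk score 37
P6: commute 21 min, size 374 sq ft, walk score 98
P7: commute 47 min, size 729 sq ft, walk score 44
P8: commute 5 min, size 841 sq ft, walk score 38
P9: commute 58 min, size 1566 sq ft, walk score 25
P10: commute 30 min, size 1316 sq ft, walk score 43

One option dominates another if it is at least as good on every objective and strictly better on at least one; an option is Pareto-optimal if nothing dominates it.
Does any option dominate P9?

P1 vs P9: commute 54≤58, size 1587≥1566, walk score 32≥25 — P1 is at least as good on every objective and strictly better on at least one, so P1 dominates P9.

Yes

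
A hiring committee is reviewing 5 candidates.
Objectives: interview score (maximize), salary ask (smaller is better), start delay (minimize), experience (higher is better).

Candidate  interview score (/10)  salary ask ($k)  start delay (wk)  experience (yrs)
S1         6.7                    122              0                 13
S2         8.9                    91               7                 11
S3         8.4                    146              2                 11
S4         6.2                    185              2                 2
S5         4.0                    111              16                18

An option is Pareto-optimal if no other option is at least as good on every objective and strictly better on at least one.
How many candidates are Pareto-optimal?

S1: not dominated (best start delay).
S2: not dominated (best interview score).
S3: not dominated.
S4: dominated by S1 (interview score 6.7≥6.2, salary ask 122≤185, start delay 0≤2, experience 13≥2).
S5: not dominated (best experience).
Pareto-optimal: S1, S2, S3, S5 → 4.

4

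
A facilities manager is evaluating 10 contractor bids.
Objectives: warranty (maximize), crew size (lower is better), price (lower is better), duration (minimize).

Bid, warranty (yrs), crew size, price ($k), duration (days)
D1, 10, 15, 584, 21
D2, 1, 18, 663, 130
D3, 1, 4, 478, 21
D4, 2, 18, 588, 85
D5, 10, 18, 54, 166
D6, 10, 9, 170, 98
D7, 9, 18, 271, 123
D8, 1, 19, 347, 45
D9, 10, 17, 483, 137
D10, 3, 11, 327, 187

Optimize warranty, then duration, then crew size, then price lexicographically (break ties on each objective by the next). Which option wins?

D1

First maximize warranty: best is 10, kept {D1, D5, D6, D9}.
Then minimize duration: best is 21, kept {D1}.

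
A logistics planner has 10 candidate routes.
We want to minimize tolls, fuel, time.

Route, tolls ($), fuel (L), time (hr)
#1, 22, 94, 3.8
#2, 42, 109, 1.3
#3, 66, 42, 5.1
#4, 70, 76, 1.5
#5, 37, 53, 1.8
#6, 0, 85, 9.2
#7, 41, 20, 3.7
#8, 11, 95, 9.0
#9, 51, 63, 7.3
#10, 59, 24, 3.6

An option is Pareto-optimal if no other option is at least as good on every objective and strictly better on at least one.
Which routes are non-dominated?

#1: not dominated.
#2: not dominated (best time).
#3: dominated by #7 (tolls 41≤66, fuel 20≤42, time 3.7≤5.1).
#4: not dominated.
#5: not dominated.
#6: not dominated (best tolls).
#7: not dominated (best fuel).
#8: not dominated.
#9: dominated by #5 (tolls 37≤51, fuel 53≤63, time 1.8≤7.3).
#10: not dominated.

#1, #2, #4, #5, #6, #7, #8, #10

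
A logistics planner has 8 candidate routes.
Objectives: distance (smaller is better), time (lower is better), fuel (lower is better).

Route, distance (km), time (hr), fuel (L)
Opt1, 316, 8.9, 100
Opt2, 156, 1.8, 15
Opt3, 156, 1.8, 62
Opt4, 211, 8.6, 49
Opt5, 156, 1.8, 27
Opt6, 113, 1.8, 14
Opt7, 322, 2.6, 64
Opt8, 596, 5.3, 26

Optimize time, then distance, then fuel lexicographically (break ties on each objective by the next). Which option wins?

Opt6

First minimize time: best is 1.8, kept {Opt2, Opt3, Opt5, Opt6}.
Then minimize distance: best is 113, kept {Opt6}.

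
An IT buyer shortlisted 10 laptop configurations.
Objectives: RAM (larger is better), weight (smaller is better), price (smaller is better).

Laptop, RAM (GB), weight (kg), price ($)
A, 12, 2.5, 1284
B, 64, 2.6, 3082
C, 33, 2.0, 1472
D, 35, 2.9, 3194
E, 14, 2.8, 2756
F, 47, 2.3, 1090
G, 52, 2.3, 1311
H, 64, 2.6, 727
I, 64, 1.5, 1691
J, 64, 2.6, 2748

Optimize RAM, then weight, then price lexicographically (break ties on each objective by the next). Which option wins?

I

First maximize RAM: best is 64, kept {B, H, I, J}.
Then minimize weight: best is 1.5, kept {I}.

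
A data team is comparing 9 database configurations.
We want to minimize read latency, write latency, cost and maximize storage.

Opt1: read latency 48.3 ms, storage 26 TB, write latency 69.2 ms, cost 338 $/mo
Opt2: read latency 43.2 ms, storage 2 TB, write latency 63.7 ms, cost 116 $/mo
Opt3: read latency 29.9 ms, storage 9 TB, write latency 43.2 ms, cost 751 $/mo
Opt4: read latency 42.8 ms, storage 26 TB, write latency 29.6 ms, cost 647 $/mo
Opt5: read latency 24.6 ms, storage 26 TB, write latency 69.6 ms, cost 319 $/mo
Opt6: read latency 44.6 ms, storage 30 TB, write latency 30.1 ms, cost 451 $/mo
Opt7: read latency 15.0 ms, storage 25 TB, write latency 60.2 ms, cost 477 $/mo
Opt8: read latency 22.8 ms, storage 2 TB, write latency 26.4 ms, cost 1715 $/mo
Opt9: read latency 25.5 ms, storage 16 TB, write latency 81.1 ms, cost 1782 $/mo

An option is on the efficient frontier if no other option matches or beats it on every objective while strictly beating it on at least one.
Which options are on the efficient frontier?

Opt1: not dominated.
Opt2: not dominated (best cost).
Opt3: not dominated.
Opt4: not dominated.
Opt5: not dominated.
Opt6: not dominated (best storage).
Opt7: not dominated (best read latency).
Opt8: not dominated (best write latency).
Opt9: dominated by Opt5 (read latency 24.6≤25.5, storage 26≥16, write latency 69.6≤81.1, cost 319≤1782).

Opt1, Opt2, Opt3, Opt4, Opt5, Opt6, Opt7, Opt8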